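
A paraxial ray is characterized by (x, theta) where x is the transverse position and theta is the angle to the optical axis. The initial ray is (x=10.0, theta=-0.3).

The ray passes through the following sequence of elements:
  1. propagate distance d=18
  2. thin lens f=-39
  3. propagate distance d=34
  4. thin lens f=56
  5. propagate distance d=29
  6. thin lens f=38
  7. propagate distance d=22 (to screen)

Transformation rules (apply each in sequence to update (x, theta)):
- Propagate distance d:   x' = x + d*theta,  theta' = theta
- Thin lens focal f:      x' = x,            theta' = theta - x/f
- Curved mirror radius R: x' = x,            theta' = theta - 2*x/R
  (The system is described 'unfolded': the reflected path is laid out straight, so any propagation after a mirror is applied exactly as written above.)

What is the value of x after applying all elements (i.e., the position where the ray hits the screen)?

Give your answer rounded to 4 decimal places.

Answer: -5.9263

Derivation:
Initial: x=10.0000 theta=-0.3000
After 1 (propagate distance d=18): x=4.6000 theta=-0.3000
After 2 (thin lens f=-39): x=4.6000 theta=-71/390 (≈-0.1821)
After 3 (propagate distance d=34): x=-62/39 (≈-1.5897) theta=-71/390 (≈-0.1821)
After 4 (thin lens f=56): x=-62/39 (≈-1.5897) theta=-839/5460 (≈-0.1537)
After 5 (propagate distance d=29): x=-33011/5460 (≈-6.0460) theta=-839/5460 (≈-0.1537)
After 6 (thin lens f=38): x=-33011/5460 (≈-6.0460) theta=1129/207480 (≈0.0054)
After 7 (propagate distance d=22 (to screen)): x=-20493/3458 (≈-5.9263) theta=1129/207480 (≈0.0054)
Rounded to 4 decimal places: x = -5.9263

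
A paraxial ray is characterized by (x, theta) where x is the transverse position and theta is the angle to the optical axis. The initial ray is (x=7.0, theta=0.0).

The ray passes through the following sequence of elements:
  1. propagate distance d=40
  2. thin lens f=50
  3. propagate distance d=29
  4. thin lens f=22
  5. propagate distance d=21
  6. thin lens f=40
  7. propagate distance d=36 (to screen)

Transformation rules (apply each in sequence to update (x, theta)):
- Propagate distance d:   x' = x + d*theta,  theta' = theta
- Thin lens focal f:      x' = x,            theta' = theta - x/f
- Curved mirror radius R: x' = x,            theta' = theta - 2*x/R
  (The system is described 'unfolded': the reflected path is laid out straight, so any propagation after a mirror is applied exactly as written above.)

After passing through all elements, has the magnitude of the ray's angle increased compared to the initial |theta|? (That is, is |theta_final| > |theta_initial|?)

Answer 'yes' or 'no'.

Answer: yes

Derivation:
Initial: x=7.0000 theta=0.0000
After 1 (propagate distance d=40): x=7.0000 theta=0.0000
After 2 (thin lens f=50): x=7.0000 theta=-0.1400
After 3 (propagate distance d=29): x=2.9400 theta=-0.1400
After 4 (thin lens f=22): x=2.9400 theta=-301/1100 (≈-0.2736)
After 5 (propagate distance d=21): x=-3087/1100 (≈-2.8064) theta=-301/1100 (≈-0.2736)
After 6 (thin lens f=40): x=-3087/1100 (≈-2.8064) theta=-8953/44000 (≈-0.2035)
After 7 (propagate distance d=36 (to screen)): x=-111447/11000 (≈-10.1315) theta=-8953/44000 (≈-0.2035)
|theta_initial|=0.0000 |theta_final|=8953/44000 (≈0.2035) -> increased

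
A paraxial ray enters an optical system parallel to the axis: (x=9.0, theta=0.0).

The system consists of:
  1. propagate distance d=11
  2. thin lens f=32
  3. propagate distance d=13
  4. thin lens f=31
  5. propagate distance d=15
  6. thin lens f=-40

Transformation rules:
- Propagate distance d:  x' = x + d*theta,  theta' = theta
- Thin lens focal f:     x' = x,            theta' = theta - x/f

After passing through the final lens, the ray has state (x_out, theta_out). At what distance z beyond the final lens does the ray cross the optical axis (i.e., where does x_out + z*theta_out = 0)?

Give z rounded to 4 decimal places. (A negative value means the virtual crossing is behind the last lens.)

Answer: -2.9801

Derivation:
Initial: x=9.0000 theta=0.0000
After 1 (propagate distance d=11): x=9.0000 theta=0.0000
After 2 (thin lens f=32): x=9.0000 theta=-9/32 (≈-0.2813)
After 3 (propagate distance d=13): x=171/32 (≈5.3438) theta=-9/32 (≈-0.2813)
After 4 (thin lens f=31): x=171/32 (≈5.3438) theta=-225/496 (≈-0.4536)
After 5 (propagate distance d=15): x=-1449/992 (≈-1.4607) theta=-225/496 (≈-0.4536)
After 6 (thin lens f=-40): x=-1449/992 (≈-1.4607) theta=-19449/39680 (≈-0.4901)
z_focus = -x_out/theta_out = -(-1449/992)/(-19449/39680) = -6440/2161 ≈ -2.9801
Rounded to 4 decimal places: z = -2.9801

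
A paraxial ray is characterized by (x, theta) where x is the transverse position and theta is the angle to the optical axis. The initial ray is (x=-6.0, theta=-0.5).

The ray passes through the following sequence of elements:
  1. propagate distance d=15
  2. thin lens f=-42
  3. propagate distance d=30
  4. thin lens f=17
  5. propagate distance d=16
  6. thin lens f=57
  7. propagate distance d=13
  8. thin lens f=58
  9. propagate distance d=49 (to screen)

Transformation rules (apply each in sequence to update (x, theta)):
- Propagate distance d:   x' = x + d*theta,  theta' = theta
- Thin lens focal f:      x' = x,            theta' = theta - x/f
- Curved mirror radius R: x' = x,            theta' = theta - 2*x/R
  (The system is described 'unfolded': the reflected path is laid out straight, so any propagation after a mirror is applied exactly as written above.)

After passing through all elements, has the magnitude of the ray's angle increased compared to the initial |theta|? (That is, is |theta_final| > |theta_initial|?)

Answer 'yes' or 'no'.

Answer: yes

Derivation:
Initial: x=-6.0000 theta=-0.5000
After 1 (propagate distance d=15): x=-13.5000 theta=-0.5000
After 2 (thin lens f=-42): x=-13.5000 theta=-23/28 (≈-0.8214)
After 3 (propagate distance d=30): x=-267/7 (≈-38.1429) theta=-23/28 (≈-0.8214)
After 4 (thin lens f=17): x=-267/7 (≈-38.1429) theta=677/476 (≈1.4223)
After 5 (propagate distance d=16): x=-1831/119 (≈-15.3866) theta=677/476 (≈1.4223)
After 6 (thin lens f=57): x=-1831/119 (≈-15.3866) theta=6559/3876 (≈1.6922)
After 7 (propagate distance d=13): x=10553/1596 (≈6.6122) theta=6559/3876 (≈1.6922)
After 8 (thin lens f=58): x=10553/1596 (≈6.6122) theta=827851/524552 (≈1.5782)
After 9 (propagate distance d=49 (to screen)): x=132099355/1573656 (≈83.9442) theta=827851/524552 (≈1.5782)
|theta_initial|=0.5000 |theta_final|=827851/524552 (≈1.5782) -> increased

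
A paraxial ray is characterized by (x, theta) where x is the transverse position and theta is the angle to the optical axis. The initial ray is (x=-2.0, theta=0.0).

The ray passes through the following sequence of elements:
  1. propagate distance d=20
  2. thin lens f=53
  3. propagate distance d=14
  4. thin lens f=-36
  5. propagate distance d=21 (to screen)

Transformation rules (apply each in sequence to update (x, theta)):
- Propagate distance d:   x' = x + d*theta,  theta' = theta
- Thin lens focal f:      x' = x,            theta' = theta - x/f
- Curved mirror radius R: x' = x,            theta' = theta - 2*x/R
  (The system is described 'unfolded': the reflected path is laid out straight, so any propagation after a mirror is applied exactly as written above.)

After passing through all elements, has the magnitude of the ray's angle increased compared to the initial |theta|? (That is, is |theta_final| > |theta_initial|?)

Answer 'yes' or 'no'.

Initial: x=-2.0000 theta=0.0000
After 1 (propagate distance d=20): x=-2.0000 theta=0.0000
After 2 (thin lens f=53): x=-2.0000 theta=2/53 (≈0.0377)
After 3 (propagate distance d=14): x=-78/53 (≈-1.4717) theta=2/53 (≈0.0377)
After 4 (thin lens f=-36): x=-78/53 (≈-1.4717) theta=-1/318 (≈-0.0031)
After 5 (propagate distance d=21 (to screen)): x=-163/106 (≈-1.5377) theta=-1/318 (≈-0.0031)
|theta_initial|=0.0000 |theta_final|=1/318 (≈0.0031) -> increased

Answer: yes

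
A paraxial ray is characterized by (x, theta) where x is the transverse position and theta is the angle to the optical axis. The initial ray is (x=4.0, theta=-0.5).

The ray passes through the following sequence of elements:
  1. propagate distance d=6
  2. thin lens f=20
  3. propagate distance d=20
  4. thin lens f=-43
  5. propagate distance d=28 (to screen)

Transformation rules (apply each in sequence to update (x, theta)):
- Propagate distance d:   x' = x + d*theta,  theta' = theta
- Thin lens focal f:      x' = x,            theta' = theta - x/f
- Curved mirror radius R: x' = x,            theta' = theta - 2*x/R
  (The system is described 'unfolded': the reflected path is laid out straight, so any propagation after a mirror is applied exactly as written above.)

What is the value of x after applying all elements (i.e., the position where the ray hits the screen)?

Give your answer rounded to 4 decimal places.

Initial: x=4.0000 theta=-0.5000
After 1 (propagate distance d=6): x=1.0000 theta=-0.5000
After 2 (thin lens f=20): x=1.0000 theta=-0.5500
After 3 (propagate distance d=20): x=-10.0000 theta=-0.5500
After 4 (thin lens f=-43): x=-10.0000 theta=-673/860 (≈-0.7826)
After 5 (propagate distance d=28 (to screen)): x=-6861/215 (≈-31.9116) theta=-673/860 (≈-0.7826)
Rounded to 4 decimal places: x = -31.9116

Answer: -31.9116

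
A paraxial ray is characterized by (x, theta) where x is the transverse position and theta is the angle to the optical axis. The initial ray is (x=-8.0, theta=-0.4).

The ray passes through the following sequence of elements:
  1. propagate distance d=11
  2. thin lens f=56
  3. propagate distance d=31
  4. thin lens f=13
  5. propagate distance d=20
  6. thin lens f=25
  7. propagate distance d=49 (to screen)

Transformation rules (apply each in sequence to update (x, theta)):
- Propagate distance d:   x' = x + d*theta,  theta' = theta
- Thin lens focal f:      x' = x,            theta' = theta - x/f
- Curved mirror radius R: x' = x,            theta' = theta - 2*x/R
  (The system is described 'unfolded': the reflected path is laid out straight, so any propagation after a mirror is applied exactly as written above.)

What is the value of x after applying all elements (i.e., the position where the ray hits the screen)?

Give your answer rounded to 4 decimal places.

Answer: 53.0110

Derivation:
Initial: x=-8.0000 theta=-0.4000
After 1 (propagate distance d=11): x=-12.4000 theta=-0.4000
After 2 (thin lens f=56): x=-12.4000 theta=-5/28 (≈-0.1786)
After 3 (propagate distance d=31): x=-2511/140 (≈-17.9357) theta=-5/28 (≈-0.1786)
After 4 (thin lens f=13): x=-2511/140 (≈-17.9357) theta=1093/910 (≈1.2011)
After 5 (propagate distance d=20): x=11077/1820 (≈6.0863) theta=1093/910 (≈1.2011)
After 6 (thin lens f=25): x=11077/1820 (≈6.0863) theta=43573/45500 (≈0.9576)
After 7 (propagate distance d=49 (to screen)): x=1206001/22750 (≈53.0110) theta=43573/45500 (≈0.9576)
Rounded to 4 decimal places: x = 53.0110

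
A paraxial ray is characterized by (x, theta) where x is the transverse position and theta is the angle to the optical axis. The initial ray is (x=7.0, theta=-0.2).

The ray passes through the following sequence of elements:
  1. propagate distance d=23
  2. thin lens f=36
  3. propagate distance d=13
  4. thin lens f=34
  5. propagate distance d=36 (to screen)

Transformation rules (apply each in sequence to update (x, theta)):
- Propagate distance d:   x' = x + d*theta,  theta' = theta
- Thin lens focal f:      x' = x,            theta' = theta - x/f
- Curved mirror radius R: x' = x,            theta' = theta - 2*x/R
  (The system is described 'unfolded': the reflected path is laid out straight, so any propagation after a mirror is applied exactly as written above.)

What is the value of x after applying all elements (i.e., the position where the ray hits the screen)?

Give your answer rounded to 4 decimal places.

Answer: -9.5373

Derivation:
Initial: x=7.0000 theta=-0.2000
After 1 (propagate distance d=23): x=2.4000 theta=-0.2000
After 2 (thin lens f=36): x=2.4000 theta=-4/15 (≈-0.2667)
After 3 (propagate distance d=13): x=-16/15 (≈-1.0667) theta=-4/15 (≈-0.2667)
After 4 (thin lens f=34): x=-16/15 (≈-1.0667) theta=-4/17 (≈-0.2353)
After 5 (propagate distance d=36 (to screen)): x=-2432/255 (≈-9.5373) theta=-4/17 (≈-0.2353)
Rounded to 4 decimal places: x = -9.5373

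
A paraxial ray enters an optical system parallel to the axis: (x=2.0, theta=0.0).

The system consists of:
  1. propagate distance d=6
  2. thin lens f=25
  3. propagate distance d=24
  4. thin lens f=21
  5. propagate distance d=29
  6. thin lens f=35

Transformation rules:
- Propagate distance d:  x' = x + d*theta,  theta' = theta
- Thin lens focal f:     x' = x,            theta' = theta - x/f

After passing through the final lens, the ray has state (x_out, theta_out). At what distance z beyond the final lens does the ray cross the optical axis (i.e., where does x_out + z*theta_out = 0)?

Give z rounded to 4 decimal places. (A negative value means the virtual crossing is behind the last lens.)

Answer: -141.1438

Derivation:
Initial: x=2.0000 theta=0.0000
After 1 (propagate distance d=6): x=2.0000 theta=0.0000
After 2 (thin lens f=25): x=2.0000 theta=-0.0800
After 3 (propagate distance d=24): x=0.0800 theta=-0.0800
After 4 (thin lens f=21): x=0.0800 theta=-44/525 (≈-0.0838)
After 5 (propagate distance d=29): x=-1234/525 (≈-2.3505) theta=-44/525 (≈-0.0838)
After 6 (thin lens f=35): x=-1234/525 (≈-2.3505) theta=-102/6125 (≈-0.0167)
z_focus = -x_out/theta_out = -(-1234/525)/(-102/6125) = -21595/153 ≈ -141.1438
Rounded to 4 decimal places: z = -141.1438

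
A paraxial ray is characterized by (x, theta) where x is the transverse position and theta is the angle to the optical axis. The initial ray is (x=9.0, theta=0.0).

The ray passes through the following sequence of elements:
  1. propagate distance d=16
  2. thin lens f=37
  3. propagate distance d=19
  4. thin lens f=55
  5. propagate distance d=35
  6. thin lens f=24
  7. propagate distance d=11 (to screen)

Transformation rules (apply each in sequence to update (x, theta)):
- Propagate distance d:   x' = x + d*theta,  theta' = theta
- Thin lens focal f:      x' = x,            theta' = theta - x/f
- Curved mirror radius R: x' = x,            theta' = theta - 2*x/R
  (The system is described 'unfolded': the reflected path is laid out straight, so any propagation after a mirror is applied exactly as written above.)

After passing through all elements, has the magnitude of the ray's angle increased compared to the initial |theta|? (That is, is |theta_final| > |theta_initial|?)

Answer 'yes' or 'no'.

Initial: x=9.0000 theta=0.0000
After 1 (propagate distance d=16): x=9.0000 theta=0.0000
After 2 (thin lens f=37): x=9.0000 theta=-9/37 (≈-0.2432)
After 3 (propagate distance d=19): x=162/37 (≈4.3784) theta=-9/37 (≈-0.2432)
After 4 (thin lens f=55): x=162/37 (≈4.3784) theta=-657/2035 (≈-0.3229)
After 5 (propagate distance d=35): x=-2817/407 (≈-6.9214) theta=-657/2035 (≈-0.3229)
After 6 (thin lens f=24): x=-2817/407 (≈-6.9214) theta=-51/1480 (≈-0.0345)
After 7 (propagate distance d=11 (to screen)): x=-118851/16280 (≈-7.3004) theta=-51/1480 (≈-0.0345)
|theta_initial|=0.0000 |theta_final|=51/1480 (≈0.0345) -> increased

Answer: yes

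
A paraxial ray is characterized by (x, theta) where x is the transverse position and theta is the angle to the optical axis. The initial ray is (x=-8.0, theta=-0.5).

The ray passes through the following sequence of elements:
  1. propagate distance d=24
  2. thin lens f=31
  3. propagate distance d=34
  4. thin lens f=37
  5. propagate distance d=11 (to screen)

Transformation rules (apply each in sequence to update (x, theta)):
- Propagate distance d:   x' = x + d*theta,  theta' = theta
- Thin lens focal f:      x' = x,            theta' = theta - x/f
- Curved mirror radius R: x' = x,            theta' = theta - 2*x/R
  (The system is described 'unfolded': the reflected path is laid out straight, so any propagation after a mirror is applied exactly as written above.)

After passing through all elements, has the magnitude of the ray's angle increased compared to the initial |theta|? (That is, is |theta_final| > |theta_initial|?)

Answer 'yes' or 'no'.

Answer: yes

Derivation:
Initial: x=-8.0000 theta=-0.5000
After 1 (propagate distance d=24): x=-20.0000 theta=-0.5000
After 2 (thin lens f=31): x=-20.0000 theta=9/62 (≈0.1452)
After 3 (propagate distance d=34): x=-467/31 (≈-15.0645) theta=9/62 (≈0.1452)
After 4 (thin lens f=37): x=-467/31 (≈-15.0645) theta=1267/2294 (≈0.5523)
After 5 (propagate distance d=11 (to screen)): x=-20621/2294 (≈-8.9891) theta=1267/2294 (≈0.5523)
|theta_initial|=0.5000 |theta_final|=1267/2294 (≈0.5523) -> increased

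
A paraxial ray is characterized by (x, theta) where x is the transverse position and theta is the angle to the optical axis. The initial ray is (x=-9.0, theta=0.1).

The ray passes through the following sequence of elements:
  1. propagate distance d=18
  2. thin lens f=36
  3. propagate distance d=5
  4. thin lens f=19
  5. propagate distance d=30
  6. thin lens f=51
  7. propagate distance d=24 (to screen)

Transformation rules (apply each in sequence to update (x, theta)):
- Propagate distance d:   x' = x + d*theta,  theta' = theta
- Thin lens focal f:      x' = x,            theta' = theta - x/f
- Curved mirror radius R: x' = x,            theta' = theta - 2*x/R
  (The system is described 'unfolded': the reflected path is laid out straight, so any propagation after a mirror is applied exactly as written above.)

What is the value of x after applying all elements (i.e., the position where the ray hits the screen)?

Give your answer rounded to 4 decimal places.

Initial: x=-9.0000 theta=0.1000
After 1 (propagate distance d=18): x=-7.2000 theta=0.1000
After 2 (thin lens f=36): x=-7.2000 theta=0.3000
After 3 (propagate distance d=5): x=-5.7000 theta=0.3000
After 4 (thin lens f=19): x=-5.7000 theta=0.6000
After 5 (propagate distance d=30): x=12.3000 theta=0.6000
After 6 (thin lens f=51): x=12.3000 theta=61/170 (≈0.3588)
After 7 (propagate distance d=24 (to screen)): x=711/34 (≈20.9118) theta=61/170 (≈0.3588)
Rounded to 4 decimal places: x = 20.9118

Answer: 20.9118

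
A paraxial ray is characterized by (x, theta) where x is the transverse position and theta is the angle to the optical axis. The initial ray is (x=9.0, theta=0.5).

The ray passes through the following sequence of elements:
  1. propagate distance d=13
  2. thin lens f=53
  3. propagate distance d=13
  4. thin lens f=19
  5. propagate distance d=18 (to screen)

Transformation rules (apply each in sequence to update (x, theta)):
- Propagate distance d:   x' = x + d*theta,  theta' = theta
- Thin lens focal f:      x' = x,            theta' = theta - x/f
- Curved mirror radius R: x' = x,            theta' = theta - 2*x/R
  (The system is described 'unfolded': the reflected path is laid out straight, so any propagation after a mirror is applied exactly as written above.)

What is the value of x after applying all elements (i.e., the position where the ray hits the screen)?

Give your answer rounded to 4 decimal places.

Initial: x=9.0000 theta=0.5000
After 1 (propagate distance d=13): x=15.5000 theta=0.5000
After 2 (thin lens f=53): x=15.5000 theta=11/53 (≈0.2075)
After 3 (propagate distance d=13): x=1929/106 (≈18.1981) theta=11/53 (≈0.2075)
After 4 (thin lens f=19): x=1929/106 (≈18.1981) theta=-1511/2014 (≈-0.7502)
After 5 (propagate distance d=18 (to screen)): x=9453/2014 (≈4.6936) theta=-1511/2014 (≈-0.7502)
Rounded to 4 decimal places: x = 4.6936

Answer: 4.6936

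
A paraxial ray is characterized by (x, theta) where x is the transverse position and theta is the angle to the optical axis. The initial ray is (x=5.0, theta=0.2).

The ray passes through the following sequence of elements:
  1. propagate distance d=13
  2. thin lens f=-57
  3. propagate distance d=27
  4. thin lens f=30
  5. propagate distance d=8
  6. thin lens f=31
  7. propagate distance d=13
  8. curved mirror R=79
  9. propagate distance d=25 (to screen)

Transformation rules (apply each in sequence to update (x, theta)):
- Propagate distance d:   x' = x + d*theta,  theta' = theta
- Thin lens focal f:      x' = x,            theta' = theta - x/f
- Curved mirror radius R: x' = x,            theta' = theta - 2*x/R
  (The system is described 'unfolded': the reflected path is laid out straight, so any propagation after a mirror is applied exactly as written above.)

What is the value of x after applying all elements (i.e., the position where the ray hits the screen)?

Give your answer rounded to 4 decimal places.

Answer: -15.3545

Derivation:
Initial: x=5.0000 theta=0.2000
After 1 (propagate distance d=13): x=7.6000 theta=0.2000
After 2 (thin lens f=-57): x=7.6000 theta=1/3 (≈0.3333)
After 3 (propagate distance d=27): x=16.6000 theta=1/3 (≈0.3333)
After 4 (thin lens f=30): x=16.6000 theta=-0.2200
After 5 (propagate distance d=8): x=14.8400 theta=-0.2200
After 6 (thin lens f=31): x=14.8400 theta=-1083/1550 (≈-0.6987)
After 7 (propagate distance d=13): x=8923/1550 (≈5.7568) theta=-1083/1550 (≈-0.6987)
After 8 (curved mirror R=79): x=8923/1550 (≈5.7568) theta=-103403/122450 (≈-0.8445)
After 9 (propagate distance d=25 (to screen)): x=-940079/61225 (≈-15.3545) theta=-103403/122450 (≈-0.8445)
Rounded to 4 decimal places: x = -15.3545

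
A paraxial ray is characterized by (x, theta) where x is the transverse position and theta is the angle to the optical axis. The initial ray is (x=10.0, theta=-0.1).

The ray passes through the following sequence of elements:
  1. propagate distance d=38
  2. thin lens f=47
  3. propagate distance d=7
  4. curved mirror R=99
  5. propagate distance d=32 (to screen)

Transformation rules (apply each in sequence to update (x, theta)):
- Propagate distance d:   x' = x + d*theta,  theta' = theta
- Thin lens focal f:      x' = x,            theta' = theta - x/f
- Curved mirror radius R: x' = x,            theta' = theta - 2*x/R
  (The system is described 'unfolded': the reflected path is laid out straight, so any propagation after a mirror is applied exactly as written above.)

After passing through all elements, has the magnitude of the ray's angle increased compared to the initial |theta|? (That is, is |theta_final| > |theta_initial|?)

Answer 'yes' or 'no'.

Answer: yes

Derivation:
Initial: x=10.0000 theta=-0.1000
After 1 (propagate distance d=38): x=6.2000 theta=-0.1000
After 2 (thin lens f=47): x=6.2000 theta=-109/470 (≈-0.2319)
After 3 (propagate distance d=7): x=2151/470 (≈4.5766) theta=-109/470 (≈-0.2319)
After 4 (curved mirror R=99): x=2151/470 (≈4.5766) theta=-1677/5170 (≈-0.3244)
After 5 (propagate distance d=32 (to screen)): x=-30003/5170 (≈-5.8033) theta=-1677/5170 (≈-0.3244)
|theta_initial|=0.1000 |theta_final|=1677/5170 (≈0.3244) -> increased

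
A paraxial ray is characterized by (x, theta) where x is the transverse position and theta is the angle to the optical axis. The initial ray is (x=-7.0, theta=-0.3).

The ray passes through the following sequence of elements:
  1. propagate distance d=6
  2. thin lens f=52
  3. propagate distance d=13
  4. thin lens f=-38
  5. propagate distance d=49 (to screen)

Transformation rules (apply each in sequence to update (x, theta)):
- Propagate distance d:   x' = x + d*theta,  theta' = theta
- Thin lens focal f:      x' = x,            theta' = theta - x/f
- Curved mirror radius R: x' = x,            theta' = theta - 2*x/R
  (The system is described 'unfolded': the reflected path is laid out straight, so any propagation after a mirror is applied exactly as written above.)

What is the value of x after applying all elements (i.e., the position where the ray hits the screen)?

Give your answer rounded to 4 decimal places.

Answer: -30.4472

Derivation:
Initial: x=-7.0000 theta=-0.3000
After 1 (propagate distance d=6): x=-8.8000 theta=-0.3000
After 2 (thin lens f=52): x=-8.8000 theta=-17/130 (≈-0.1308)
After 3 (propagate distance d=13): x=-10.5000 theta=-17/130 (≈-0.1308)
After 4 (thin lens f=-38): x=-10.5000 theta=-2011/4940 (≈-0.4071)
After 5 (propagate distance d=49 (to screen)): x=-150409/4940 (≈-30.4472) theta=-2011/4940 (≈-0.4071)
Rounded to 4 decimal places: x = -30.4472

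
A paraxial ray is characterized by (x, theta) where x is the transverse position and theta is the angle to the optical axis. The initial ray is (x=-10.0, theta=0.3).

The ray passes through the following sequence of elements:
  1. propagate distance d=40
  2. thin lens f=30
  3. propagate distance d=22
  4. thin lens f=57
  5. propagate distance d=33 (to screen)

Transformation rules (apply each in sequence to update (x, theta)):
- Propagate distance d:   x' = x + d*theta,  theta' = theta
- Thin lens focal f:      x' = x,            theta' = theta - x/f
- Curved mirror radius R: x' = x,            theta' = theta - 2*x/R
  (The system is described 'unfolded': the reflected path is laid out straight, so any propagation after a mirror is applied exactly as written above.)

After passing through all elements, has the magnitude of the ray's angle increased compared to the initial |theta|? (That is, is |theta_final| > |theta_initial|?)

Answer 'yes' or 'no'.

Answer: no

Derivation:
Initial: x=-10.0000 theta=0.3000
After 1 (propagate distance d=40): x=2.0000 theta=0.3000
After 2 (thin lens f=30): x=2.0000 theta=7/30 (≈0.2333)
After 3 (propagate distance d=22): x=107/15 (≈7.1333) theta=7/30 (≈0.2333)
After 4 (thin lens f=57): x=107/15 (≈7.1333) theta=37/342 (≈0.1082)
After 5 (propagate distance d=33 (to screen)): x=6101/570 (≈10.7035) theta=37/342 (≈0.1082)
|theta_initial|=0.3000 |theta_final|=37/342 (≈0.1082) -> not increased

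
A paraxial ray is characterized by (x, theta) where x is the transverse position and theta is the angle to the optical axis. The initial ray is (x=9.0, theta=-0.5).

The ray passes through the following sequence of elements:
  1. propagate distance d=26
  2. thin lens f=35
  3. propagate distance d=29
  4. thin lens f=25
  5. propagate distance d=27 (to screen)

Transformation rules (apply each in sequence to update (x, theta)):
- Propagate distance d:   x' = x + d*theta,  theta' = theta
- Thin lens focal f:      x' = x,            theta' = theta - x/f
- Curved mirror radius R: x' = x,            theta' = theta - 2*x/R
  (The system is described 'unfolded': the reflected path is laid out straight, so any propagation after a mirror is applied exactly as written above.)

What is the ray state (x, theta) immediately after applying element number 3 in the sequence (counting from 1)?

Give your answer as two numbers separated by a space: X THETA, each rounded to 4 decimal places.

Initial: x=9.0000 theta=-0.5000
After 1 (propagate distance d=26): x=-4.0000 theta=-0.5000
After 2 (thin lens f=35): x=-4.0000 theta=-27/70 (≈-0.3857)
After 3 (propagate distance d=29): x=-1063/70 (≈-15.1857) theta=-27/70 (≈-0.3857)
Rounded to 4 decimal places: x = -15.1857, theta = -0.3857

Answer: -15.1857 -0.3857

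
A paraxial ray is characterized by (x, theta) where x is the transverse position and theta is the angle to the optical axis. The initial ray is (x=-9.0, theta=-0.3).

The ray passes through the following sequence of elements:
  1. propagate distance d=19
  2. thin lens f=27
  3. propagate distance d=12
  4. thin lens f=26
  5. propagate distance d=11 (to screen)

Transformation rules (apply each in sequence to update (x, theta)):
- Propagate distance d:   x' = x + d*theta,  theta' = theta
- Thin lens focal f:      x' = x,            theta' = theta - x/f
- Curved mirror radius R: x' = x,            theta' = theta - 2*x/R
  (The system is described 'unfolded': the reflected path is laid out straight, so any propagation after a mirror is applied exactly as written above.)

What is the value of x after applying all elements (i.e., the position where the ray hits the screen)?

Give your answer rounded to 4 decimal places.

Initial: x=-9.0000 theta=-0.3000
After 1 (propagate distance d=19): x=-14.7000 theta=-0.3000
After 2 (thin lens f=27): x=-14.7000 theta=11/45 (≈0.2444)
After 3 (propagate distance d=12): x=-353/30 (≈-11.7667) theta=11/45 (≈0.2444)
After 4 (thin lens f=26): x=-353/30 (≈-11.7667) theta=1631/2340 (≈0.6970)
After 5 (propagate distance d=11 (to screen)): x=-9593/2340 (≈-4.0996) theta=1631/2340 (≈0.6970)
Rounded to 4 decimal places: x = -4.0996

Answer: -4.0996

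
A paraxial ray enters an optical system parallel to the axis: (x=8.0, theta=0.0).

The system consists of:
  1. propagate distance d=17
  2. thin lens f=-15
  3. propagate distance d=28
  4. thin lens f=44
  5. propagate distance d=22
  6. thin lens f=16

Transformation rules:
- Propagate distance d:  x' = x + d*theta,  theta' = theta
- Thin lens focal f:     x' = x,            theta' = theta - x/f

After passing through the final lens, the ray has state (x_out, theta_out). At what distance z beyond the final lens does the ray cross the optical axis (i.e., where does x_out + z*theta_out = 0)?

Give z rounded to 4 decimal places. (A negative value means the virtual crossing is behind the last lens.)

Answer: 16.1349

Derivation:
Initial: x=8.0000 theta=0.0000
After 1 (propagate distance d=17): x=8.0000 theta=0.0000
After 2 (thin lens f=-15): x=8.0000 theta=8/15 (≈0.5333)
After 3 (propagate distance d=28): x=344/15 (≈22.9333) theta=8/15 (≈0.5333)
After 4 (thin lens f=44): x=344/15 (≈22.9333) theta=2/165 (≈0.0121)
After 5 (propagate distance d=22): x=23.2000 theta=2/165 (≈0.0121)
After 6 (thin lens f=16): x=23.2000 theta=-949/660 (≈-1.4379)
z_focus = -x_out/theta_out = -(23.2000)/(-949/660) = 15312/949 ≈ 16.1349
Rounded to 4 decimal places: z = 16.1349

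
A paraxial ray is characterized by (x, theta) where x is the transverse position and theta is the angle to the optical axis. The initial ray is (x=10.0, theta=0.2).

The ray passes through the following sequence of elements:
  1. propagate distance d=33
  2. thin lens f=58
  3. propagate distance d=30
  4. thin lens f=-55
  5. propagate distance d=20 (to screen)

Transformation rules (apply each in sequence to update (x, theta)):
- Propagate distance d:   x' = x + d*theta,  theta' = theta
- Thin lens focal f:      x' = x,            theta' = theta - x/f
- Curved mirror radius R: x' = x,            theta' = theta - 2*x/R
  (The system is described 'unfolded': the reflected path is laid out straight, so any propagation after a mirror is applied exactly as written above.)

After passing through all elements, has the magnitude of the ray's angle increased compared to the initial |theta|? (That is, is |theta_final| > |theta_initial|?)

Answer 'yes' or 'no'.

Initial: x=10.0000 theta=0.2000
After 1 (propagate distance d=33): x=16.6000 theta=0.2000
After 2 (thin lens f=58): x=16.6000 theta=-5/58 (≈-0.0862)
After 3 (propagate distance d=30): x=2032/145 (≈14.0138) theta=-5/58 (≈-0.0862)
After 4 (thin lens f=-55): x=2032/145 (≈14.0138) theta=2689/15950 (≈0.1686)
After 5 (propagate distance d=20 (to screen)): x=5546/319 (≈17.3856) theta=2689/15950 (≈0.1686)
|theta_initial|=0.2000 |theta_final|=2689/15950 (≈0.1686) -> not increased

Answer: no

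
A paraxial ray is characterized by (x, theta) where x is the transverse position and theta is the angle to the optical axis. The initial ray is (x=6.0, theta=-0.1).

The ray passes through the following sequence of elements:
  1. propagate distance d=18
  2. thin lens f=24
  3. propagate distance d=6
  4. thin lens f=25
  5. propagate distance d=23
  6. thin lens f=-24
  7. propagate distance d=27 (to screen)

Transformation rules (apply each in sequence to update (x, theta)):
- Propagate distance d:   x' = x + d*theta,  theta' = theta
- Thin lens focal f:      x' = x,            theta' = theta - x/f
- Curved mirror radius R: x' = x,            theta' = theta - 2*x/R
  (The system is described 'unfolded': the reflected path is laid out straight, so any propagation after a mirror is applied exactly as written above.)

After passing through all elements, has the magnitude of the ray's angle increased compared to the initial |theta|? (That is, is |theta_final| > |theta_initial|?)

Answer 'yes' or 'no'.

Initial: x=6.0000 theta=-0.1000
After 1 (propagate distance d=18): x=4.2000 theta=-0.1000
After 2 (thin lens f=24): x=4.2000 theta=-0.2750
After 3 (propagate distance d=6): x=2.5500 theta=-0.2750
After 4 (thin lens f=25): x=2.5500 theta=-0.3770
After 5 (propagate distance d=23): x=-6.1210 theta=-0.3770
After 6 (thin lens f=-24): x=-6.1210 theta=-15169/24000 (≈-0.6320)
After 7 (propagate distance d=27 (to screen)): x=-185489/8000 (≈-23.1861) theta=-15169/24000 (≈-0.6320)
|theta_initial|=0.1000 |theta_final|=15169/24000 (≈0.6320) -> increased

Answer: yes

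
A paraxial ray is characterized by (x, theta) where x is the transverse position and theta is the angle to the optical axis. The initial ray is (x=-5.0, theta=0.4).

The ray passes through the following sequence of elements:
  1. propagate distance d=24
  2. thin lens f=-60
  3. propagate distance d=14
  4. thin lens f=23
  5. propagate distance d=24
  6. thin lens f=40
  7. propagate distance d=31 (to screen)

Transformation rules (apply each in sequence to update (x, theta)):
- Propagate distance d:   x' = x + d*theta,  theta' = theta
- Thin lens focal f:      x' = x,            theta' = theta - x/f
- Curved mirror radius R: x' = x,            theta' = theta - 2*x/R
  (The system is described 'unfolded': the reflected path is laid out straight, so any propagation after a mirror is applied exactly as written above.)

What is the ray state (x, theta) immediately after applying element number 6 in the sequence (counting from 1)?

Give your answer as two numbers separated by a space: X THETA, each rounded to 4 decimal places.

Initial: x=-5.0000 theta=0.4000
After 1 (propagate distance d=24): x=4.6000 theta=0.4000
After 2 (thin lens f=-60): x=4.6000 theta=143/300 (≈0.4767)
After 3 (propagate distance d=14): x=1691/150 (≈11.2733) theta=143/300 (≈0.4767)
After 4 (thin lens f=23): x=1691/150 (≈11.2733) theta=-31/2300 (≈-0.0135)
After 5 (propagate distance d=24): x=37777/3450 (≈10.9499) theta=-31/2300 (≈-0.0135)
After 6 (thin lens f=40): x=37777/3450 (≈10.9499) theta=-39637/138000 (≈-0.2872)
Rounded to 4 decimal places: x = 10.9499, theta = -0.2872

Answer: 10.9499 -0.2872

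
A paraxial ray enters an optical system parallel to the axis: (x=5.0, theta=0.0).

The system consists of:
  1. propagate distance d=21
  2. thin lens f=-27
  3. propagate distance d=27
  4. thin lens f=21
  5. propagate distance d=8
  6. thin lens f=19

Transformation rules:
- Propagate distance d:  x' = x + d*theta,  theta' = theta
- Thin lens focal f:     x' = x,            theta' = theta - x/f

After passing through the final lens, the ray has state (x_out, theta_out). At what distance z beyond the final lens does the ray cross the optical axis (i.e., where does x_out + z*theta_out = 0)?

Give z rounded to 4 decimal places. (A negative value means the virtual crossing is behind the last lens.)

Initial: x=5.0000 theta=0.0000
After 1 (propagate distance d=21): x=5.0000 theta=0.0000
After 2 (thin lens f=-27): x=5.0000 theta=5/27 (≈0.1852)
After 3 (propagate distance d=27): x=10.0000 theta=5/27 (≈0.1852)
After 4 (thin lens f=21): x=10.0000 theta=-55/189 (≈-0.2910)
After 5 (propagate distance d=8): x=1450/189 (≈7.6720) theta=-55/189 (≈-0.2910)
After 6 (thin lens f=19): x=1450/189 (≈7.6720) theta=-2495/3591 (≈-0.6948)
z_focus = -x_out/theta_out = -(1450/189)/(-2495/3591) = 5510/499 ≈ 11.0421
Rounded to 4 decimal places: z = 11.0421

Answer: 11.0421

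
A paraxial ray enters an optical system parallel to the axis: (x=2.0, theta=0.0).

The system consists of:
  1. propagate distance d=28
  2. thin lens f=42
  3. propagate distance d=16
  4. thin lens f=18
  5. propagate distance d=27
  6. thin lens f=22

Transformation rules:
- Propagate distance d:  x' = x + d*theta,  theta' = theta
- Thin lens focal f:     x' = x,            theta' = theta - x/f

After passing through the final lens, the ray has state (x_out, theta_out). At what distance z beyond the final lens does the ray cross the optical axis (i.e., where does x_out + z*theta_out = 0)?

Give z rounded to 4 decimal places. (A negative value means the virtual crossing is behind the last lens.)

Answer: -63.8710

Derivation:
Initial: x=2.0000 theta=0.0000
After 1 (propagate distance d=28): x=2.0000 theta=0.0000
After 2 (thin lens f=42): x=2.0000 theta=-1/21 (≈-0.0476)
After 3 (propagate distance d=16): x=26/21 (≈1.2381) theta=-1/21 (≈-0.0476)
After 4 (thin lens f=18): x=26/21 (≈1.2381) theta=-22/189 (≈-0.1164)
After 5 (propagate distance d=27): x=-40/21 (≈-1.9048) theta=-22/189 (≈-0.1164)
After 6 (thin lens f=22): x=-40/21 (≈-1.9048) theta=-62/2079 (≈-0.0298)
z_focus = -x_out/theta_out = -(-40/21)/(-62/2079) = -1980/31 ≈ -63.8710
Rounded to 4 decimal places: z = -63.8710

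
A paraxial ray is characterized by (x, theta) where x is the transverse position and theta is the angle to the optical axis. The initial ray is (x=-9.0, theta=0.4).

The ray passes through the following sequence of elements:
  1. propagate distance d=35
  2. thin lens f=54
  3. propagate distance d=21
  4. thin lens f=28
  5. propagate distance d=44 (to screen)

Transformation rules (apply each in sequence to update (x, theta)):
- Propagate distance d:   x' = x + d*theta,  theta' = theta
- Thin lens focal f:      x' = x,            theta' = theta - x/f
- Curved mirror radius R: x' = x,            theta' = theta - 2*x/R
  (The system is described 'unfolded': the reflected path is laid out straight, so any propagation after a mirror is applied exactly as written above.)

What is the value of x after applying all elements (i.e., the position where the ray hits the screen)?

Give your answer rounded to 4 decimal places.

Initial: x=-9.0000 theta=0.4000
After 1 (propagate distance d=35): x=5.0000 theta=0.4000
After 2 (thin lens f=54): x=5.0000 theta=83/270 (≈0.3074)
After 3 (propagate distance d=21): x=1031/90 (≈11.4556) theta=83/270 (≈0.3074)
After 4 (thin lens f=28): x=1031/90 (≈11.4556) theta=-769/7560 (≈-0.1017)
After 5 (propagate distance d=44 (to screen)): x=6596/945 (≈6.9799) theta=-769/7560 (≈-0.1017)
Rounded to 4 decimal places: x = 6.9799

Answer: 6.9799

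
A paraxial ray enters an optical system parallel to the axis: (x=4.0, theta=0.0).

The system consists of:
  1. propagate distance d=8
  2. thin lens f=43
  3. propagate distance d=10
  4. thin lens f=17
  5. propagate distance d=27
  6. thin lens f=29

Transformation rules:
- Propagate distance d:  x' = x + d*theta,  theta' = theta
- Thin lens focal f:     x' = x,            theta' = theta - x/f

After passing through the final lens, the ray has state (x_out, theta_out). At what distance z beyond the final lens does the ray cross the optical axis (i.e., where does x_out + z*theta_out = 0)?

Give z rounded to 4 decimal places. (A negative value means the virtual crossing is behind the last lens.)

Initial: x=4.0000 theta=0.0000
After 1 (propagate distance d=8): x=4.0000 theta=0.0000
After 2 (thin lens f=43): x=4.0000 theta=-4/43 (≈-0.0930)
After 3 (propagate distance d=10): x=132/43 (≈3.0698) theta=-4/43 (≈-0.0930)
After 4 (thin lens f=17): x=132/43 (≈3.0698) theta=-200/731 (≈-0.2736)
After 5 (propagate distance d=27): x=-3156/731 (≈-4.3174) theta=-200/731 (≈-0.2736)
After 6 (thin lens f=29): x=-3156/731 (≈-4.3174) theta=-2644/21199 (≈-0.1247)
z_focus = -x_out/theta_out = -(-3156/731)/(-2644/21199) = -22881/661 ≈ -34.6157
Rounded to 4 decimal places: z = -34.6157

Answer: -34.6157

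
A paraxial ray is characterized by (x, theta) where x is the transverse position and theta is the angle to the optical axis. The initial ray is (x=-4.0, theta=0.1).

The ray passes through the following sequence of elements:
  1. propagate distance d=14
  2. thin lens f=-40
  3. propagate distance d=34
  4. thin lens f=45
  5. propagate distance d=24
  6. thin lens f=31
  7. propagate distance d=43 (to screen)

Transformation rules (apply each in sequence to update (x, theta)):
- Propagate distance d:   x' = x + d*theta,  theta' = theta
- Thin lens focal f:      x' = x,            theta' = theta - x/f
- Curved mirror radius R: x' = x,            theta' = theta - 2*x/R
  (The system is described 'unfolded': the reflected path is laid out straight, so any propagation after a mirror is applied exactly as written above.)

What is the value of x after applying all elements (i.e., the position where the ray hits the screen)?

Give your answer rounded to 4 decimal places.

Initial: x=-4.0000 theta=0.1000
After 1 (propagate distance d=14): x=-2.6000 theta=0.1000
After 2 (thin lens f=-40): x=-2.6000 theta=0.0350
After 3 (propagate distance d=34): x=-1.4100 theta=0.0350
After 4 (thin lens f=45): x=-1.4100 theta=199/3000 (≈0.0663)
After 5 (propagate distance d=24): x=0.1820 theta=199/3000 (≈0.0663)
After 6 (thin lens f=31): x=0.1820 theta=5623/93000 (≈0.0605)
After 7 (propagate distance d=43 (to screen)): x=51743/18600 (≈2.7819) theta=5623/93000 (≈0.0605)
Rounded to 4 decimal places: x = 2.7819

Answer: 2.7819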